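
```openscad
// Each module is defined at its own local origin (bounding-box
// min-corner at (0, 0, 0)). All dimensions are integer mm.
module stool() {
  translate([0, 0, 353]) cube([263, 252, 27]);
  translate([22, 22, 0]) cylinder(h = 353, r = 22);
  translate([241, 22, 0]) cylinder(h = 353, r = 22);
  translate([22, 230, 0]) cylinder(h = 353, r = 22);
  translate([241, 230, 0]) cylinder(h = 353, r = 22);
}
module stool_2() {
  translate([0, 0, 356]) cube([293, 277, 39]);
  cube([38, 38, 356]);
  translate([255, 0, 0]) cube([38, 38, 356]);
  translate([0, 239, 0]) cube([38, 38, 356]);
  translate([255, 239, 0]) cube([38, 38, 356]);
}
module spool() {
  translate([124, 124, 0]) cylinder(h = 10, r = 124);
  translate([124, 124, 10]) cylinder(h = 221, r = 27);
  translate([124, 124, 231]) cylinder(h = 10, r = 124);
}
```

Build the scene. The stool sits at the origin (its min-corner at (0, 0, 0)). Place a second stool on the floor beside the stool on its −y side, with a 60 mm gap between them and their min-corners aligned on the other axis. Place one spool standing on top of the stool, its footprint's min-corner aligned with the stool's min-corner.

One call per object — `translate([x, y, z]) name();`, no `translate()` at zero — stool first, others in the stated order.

stool();
translate([0, -337, 0]) stool_2();
translate([0, 0, 380]) spool();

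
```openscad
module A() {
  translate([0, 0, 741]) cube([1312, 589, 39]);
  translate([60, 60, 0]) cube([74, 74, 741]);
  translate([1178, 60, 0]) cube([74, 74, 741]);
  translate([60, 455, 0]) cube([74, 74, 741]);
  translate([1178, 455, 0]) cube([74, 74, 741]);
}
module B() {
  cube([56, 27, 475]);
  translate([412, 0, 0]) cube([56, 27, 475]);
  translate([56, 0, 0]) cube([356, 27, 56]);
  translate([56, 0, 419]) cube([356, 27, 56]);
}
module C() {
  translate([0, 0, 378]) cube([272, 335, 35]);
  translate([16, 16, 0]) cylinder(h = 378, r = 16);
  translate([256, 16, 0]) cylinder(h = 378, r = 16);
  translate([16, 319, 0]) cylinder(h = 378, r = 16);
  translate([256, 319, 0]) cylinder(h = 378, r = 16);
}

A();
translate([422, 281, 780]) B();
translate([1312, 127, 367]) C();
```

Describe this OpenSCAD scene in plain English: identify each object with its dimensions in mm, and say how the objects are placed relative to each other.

A is a table: top 1312 mm (x) × 589 mm (y), 39 mm thick, upper face at z = 780 mm, on four 74×74 mm square legs, each inset 60 mm from the nearest pair of top edges, running from z = 0 to the bottom of the top.

B is a rectangular picture frame lying in the x–z plane (depth along y). The opening is 356 mm wide (x) by 363 mm tall (z), surrounded by a border 56 mm wide on all four sides. The frame is 27 mm deep and is made of two full-height vertical stiles with two horizontal rails fitted between them.

C is a four-legged stool. The seat is 272×335 mm, 35 mm thick, top at z = 413 mm. It stands on four round legs, each 32 mm in diameter, from z = 0 to the seat underside, each leg's axis is inset half a diameter from the nearest pair of seat edges (so the leg's bounding box is flush with the corner).

The picture frame is on top of the table, centred. The stool is beside the table with their tops flush at z = 780.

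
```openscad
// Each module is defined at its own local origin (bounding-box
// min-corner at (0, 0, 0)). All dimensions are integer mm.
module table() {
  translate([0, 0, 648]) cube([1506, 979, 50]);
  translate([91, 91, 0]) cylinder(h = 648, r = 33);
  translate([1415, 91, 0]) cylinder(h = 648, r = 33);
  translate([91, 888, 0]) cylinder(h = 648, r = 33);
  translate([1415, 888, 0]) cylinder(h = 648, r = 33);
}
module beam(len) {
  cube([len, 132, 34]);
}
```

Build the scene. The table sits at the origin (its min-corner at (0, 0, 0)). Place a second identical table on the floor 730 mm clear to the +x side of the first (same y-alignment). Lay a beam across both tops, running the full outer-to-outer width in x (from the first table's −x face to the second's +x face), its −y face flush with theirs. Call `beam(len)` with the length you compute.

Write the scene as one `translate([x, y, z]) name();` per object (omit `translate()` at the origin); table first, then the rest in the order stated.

table();
translate([2236, 0, 0]) table();
translate([0, 0, 698]) beam(3742);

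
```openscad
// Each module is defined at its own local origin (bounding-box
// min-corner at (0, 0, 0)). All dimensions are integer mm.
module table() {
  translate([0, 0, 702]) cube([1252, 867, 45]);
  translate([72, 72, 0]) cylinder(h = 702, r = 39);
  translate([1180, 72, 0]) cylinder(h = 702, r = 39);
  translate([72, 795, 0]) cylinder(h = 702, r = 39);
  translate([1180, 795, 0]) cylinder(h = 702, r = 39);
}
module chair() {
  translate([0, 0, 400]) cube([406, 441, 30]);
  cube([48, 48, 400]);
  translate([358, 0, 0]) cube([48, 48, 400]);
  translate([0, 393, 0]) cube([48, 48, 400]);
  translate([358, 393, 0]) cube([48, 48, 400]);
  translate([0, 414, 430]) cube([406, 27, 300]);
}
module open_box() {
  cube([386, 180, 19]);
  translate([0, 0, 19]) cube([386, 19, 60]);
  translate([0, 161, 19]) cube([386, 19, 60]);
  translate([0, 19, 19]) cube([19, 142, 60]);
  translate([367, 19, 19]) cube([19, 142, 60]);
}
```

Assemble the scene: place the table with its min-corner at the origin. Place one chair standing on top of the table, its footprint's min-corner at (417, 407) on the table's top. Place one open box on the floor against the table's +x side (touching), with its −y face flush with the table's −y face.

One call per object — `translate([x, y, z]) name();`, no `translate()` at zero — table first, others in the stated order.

table();
translate([417, 407, 747]) chair();
translate([1252, 0, 0]) open_box();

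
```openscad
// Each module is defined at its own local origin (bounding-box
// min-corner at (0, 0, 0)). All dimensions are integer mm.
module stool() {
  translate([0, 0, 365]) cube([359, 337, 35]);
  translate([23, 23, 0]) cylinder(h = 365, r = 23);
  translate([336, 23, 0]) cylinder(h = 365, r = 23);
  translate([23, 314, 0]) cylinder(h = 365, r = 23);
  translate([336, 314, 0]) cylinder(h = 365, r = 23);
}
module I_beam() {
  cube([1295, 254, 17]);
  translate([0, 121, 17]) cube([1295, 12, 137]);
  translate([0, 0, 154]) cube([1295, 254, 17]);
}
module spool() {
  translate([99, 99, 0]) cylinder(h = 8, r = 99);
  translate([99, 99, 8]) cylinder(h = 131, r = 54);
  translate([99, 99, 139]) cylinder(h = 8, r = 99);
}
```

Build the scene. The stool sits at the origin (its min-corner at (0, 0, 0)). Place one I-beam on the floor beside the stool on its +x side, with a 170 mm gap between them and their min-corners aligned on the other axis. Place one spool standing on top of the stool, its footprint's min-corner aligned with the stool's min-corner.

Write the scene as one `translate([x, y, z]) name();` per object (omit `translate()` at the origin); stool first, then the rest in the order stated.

stool();
translate([529, 0, 0]) I_beam();
translate([0, 0, 400]) spool();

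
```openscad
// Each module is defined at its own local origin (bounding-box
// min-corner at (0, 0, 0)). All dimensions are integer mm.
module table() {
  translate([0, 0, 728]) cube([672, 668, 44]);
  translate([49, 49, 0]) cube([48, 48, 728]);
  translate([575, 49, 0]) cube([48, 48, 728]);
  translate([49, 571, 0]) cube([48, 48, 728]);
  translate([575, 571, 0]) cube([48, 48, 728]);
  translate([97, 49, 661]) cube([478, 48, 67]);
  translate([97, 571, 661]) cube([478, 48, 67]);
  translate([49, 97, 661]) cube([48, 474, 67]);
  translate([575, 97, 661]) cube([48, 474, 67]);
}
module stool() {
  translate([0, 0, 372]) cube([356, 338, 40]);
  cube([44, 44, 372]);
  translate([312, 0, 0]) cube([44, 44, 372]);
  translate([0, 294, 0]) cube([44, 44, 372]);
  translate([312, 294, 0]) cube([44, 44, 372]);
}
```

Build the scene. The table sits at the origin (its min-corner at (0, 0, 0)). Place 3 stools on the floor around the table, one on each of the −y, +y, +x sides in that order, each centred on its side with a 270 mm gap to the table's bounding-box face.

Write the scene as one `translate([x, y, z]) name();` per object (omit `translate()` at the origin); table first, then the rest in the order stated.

table();
translate([158, -608, 0]) stool();
translate([158, 938, 0]) stool();
translate([942, 165, 0]) stool();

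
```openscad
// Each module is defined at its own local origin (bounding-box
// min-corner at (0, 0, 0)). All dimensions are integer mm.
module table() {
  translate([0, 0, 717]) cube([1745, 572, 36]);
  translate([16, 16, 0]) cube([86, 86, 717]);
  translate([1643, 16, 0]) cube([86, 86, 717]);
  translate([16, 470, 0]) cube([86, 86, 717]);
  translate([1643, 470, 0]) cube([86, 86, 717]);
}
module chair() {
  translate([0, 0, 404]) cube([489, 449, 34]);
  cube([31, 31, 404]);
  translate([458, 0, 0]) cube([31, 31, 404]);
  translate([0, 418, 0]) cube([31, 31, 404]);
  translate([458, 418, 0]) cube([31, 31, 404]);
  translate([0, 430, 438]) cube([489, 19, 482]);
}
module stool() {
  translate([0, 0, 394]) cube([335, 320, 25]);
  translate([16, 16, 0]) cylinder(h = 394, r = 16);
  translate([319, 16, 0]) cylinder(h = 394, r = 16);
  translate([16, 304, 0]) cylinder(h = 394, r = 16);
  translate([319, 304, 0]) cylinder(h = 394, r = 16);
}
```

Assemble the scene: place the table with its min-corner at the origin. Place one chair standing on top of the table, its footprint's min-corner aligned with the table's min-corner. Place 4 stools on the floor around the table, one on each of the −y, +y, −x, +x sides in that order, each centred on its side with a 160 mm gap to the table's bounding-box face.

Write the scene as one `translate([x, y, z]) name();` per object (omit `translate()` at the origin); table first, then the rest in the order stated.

table();
translate([0, 0, 753]) chair();
translate([705, -480, 0]) stool();
translate([705, 732, 0]) stool();
translate([-495, 126, 0]) stool();
translate([1905, 126, 0]) stool();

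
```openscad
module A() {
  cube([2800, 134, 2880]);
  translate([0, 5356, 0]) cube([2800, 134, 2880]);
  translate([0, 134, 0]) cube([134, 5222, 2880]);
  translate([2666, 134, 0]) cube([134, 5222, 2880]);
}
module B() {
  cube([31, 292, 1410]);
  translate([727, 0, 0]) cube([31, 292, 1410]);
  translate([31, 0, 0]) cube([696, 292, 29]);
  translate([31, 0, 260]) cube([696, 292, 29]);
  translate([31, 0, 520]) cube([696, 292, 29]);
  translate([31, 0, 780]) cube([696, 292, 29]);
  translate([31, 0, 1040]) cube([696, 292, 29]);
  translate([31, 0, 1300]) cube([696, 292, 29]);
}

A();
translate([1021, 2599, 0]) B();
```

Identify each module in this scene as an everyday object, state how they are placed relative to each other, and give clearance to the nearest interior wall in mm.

Clearances: x = 887, y = 2465; minimum 887 mm.

A is a house frame. B is a bookshelf. The bookshelf sits inside the house frame, centred. The clearance to the nearest interior wall is 887 mm.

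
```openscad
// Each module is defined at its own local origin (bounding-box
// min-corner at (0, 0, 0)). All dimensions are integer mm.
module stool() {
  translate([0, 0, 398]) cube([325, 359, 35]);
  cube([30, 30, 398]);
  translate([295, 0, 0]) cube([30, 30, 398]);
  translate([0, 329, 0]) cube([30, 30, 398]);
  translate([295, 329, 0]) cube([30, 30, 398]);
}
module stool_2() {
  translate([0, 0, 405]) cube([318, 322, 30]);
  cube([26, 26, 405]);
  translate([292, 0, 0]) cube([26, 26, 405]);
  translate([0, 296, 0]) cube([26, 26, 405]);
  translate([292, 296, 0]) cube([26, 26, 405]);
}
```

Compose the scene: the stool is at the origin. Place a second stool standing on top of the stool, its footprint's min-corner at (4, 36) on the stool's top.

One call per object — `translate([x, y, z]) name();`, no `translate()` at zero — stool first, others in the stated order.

stool();
translate([4, 36, 433]) stool_2();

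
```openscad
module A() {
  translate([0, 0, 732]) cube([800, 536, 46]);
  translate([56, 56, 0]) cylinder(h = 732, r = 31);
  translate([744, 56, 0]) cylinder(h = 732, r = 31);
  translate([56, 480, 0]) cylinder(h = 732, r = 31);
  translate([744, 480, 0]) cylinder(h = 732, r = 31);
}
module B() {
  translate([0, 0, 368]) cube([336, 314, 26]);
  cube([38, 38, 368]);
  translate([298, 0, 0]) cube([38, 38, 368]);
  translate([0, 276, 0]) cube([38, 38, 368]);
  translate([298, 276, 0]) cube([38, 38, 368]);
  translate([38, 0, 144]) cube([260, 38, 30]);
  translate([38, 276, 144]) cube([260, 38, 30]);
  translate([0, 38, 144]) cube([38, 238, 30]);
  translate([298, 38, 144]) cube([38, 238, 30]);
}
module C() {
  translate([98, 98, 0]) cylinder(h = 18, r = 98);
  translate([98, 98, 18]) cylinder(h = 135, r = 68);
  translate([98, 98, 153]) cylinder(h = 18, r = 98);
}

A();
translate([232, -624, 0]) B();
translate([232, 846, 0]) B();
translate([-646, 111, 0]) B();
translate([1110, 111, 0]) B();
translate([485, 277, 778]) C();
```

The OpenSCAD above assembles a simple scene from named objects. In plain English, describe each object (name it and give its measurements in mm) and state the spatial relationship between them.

A is a rectangular dining table. The top is 800×536×46 mm with its upper surface at z = 778 mm. It stands on four round legs of 62 mm diameter, each leg's bounding box inset 25 mm from the nearest pair of top edges, running from the floor to the underside of the top.

B is a four-legged stool. The seat is a 336×314×26 mm slab whose top surface is at z = 394 mm; four square legs, each 38×38 mm in cross-section, run from the floor (z = 0) to the underside of the seat, each flush with a corner of the seat. Four stretchers, 38 mm wide and 30 mm tall, connect adjacent legs with their undersides at z = 144 mm, each running between the inner faces of the legs it joins and aligned with the legs' outer faces on the other axis.

C is a spool: two coaxial disc flanges of radius 98 mm and thickness 18 mm, joined by a core cylinder of radius 68 mm and height 135 mm. The lower flange rests on z = 0 and the three cylinders share a vertical axis.

Four stools sit around the table at the −y, +y, −x, +x sides. The spool is on top of the table.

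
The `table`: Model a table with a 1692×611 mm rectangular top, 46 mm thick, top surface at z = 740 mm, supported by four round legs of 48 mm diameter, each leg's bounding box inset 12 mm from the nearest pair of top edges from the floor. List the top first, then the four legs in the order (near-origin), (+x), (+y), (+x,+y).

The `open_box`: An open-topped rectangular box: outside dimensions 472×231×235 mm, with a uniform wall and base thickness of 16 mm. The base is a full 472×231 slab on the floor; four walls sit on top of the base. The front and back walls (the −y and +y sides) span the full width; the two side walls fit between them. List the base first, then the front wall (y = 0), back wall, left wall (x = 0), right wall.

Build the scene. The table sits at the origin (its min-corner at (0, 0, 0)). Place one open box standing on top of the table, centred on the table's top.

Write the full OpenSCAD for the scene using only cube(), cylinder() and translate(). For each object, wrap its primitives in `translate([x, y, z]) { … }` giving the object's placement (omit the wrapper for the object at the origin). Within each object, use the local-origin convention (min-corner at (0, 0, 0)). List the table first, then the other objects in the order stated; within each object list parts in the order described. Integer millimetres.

translate([0, 0, 694]) cube([1692, 611, 46]);
translate([36, 36, 0]) cylinder(h = 694, r = 24);
translate([1656, 36, 0]) cylinder(h = 694, r = 24);
translate([36, 575, 0]) cylinder(h = 694, r = 24);
translate([1656, 575, 0]) cylinder(h = 694, r = 24);
translate([610, 190, 740]) {
  cube([472, 231, 16]);
  translate([0, 0, 16]) cube([472, 16, 219]);
  translate([0, 215, 16]) cube([472, 16, 219]);
  translate([0, 16, 16]) cube([16, 199, 219]);
  translate([456, 16, 16]) cube([16, 199, 219]);
}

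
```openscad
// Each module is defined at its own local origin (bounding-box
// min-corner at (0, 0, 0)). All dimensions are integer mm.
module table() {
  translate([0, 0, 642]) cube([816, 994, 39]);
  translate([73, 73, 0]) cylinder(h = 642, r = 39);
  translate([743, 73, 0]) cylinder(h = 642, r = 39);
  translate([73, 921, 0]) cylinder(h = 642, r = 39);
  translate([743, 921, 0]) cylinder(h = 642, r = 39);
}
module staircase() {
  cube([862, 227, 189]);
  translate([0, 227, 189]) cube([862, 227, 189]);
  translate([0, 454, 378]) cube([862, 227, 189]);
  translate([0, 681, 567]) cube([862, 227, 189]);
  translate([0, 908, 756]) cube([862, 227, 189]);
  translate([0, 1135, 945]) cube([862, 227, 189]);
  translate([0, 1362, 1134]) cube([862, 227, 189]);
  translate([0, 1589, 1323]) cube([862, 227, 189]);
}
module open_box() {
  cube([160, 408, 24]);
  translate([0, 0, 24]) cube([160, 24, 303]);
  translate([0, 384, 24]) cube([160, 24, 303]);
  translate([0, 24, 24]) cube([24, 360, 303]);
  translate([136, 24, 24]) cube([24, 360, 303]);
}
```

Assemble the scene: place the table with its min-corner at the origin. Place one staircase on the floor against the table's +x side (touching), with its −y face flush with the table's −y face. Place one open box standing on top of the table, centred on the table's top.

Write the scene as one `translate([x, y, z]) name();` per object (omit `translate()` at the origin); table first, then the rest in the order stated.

table();
translate([816, 0, 0]) staircase();
translate([328, 293, 681]) open_box();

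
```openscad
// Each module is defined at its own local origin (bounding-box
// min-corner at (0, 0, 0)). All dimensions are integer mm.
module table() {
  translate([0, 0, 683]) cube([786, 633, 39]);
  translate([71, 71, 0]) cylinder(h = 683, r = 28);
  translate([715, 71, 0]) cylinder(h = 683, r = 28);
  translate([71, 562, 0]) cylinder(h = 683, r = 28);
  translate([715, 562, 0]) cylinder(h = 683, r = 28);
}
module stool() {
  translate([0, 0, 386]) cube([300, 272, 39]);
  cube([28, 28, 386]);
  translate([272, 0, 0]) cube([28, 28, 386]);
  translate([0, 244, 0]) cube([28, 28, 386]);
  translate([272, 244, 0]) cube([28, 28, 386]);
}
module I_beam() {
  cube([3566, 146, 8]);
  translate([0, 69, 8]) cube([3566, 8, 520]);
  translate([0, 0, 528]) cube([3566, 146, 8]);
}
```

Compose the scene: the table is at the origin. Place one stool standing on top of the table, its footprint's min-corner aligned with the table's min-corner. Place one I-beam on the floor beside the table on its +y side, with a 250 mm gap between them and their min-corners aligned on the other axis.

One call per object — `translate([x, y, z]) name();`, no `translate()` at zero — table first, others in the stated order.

table();
translate([0, 0, 722]) stool();
translate([0, 883, 0]) I_beam();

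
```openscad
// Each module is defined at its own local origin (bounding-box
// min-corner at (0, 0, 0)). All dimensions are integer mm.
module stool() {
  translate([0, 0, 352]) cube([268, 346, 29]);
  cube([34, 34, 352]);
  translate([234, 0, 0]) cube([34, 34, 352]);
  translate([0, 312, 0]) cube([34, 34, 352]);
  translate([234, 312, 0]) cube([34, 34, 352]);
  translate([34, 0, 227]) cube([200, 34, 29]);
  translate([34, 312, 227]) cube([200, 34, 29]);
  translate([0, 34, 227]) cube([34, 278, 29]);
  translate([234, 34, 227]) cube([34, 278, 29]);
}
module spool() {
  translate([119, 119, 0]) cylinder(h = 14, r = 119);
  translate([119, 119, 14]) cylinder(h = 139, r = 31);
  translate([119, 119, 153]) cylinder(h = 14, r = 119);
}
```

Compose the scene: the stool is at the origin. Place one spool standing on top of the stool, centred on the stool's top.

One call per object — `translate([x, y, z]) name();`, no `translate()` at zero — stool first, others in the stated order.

stool();
translate([15, 54, 381]) spool();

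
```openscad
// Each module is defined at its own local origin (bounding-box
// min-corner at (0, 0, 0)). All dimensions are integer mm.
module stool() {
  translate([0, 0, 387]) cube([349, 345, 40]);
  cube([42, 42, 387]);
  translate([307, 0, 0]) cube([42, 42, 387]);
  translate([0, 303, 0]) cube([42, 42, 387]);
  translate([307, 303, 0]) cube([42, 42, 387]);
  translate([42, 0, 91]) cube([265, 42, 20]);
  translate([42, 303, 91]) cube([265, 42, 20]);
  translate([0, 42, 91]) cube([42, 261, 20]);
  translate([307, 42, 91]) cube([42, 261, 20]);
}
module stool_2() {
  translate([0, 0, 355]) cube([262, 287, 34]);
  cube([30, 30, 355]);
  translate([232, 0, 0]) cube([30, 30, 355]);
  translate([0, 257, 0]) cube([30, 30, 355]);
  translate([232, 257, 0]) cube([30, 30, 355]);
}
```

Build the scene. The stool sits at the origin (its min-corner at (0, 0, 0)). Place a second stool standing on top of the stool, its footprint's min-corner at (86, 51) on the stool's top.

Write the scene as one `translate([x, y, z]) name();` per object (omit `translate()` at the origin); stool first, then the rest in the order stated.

stool();
translate([86, 51, 427]) stool_2();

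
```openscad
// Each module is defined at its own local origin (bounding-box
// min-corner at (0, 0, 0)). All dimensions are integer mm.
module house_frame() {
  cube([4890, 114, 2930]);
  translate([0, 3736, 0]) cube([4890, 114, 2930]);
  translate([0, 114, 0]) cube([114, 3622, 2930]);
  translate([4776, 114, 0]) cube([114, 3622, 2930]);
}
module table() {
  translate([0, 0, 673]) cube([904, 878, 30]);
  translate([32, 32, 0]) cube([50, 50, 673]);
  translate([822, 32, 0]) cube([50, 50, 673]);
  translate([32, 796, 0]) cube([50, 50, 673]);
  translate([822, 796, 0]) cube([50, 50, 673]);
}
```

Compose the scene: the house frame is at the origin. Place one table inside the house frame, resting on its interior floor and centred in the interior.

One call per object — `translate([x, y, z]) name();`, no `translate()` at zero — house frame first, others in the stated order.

house_frame();
translate([1993, 1486, 0]) table();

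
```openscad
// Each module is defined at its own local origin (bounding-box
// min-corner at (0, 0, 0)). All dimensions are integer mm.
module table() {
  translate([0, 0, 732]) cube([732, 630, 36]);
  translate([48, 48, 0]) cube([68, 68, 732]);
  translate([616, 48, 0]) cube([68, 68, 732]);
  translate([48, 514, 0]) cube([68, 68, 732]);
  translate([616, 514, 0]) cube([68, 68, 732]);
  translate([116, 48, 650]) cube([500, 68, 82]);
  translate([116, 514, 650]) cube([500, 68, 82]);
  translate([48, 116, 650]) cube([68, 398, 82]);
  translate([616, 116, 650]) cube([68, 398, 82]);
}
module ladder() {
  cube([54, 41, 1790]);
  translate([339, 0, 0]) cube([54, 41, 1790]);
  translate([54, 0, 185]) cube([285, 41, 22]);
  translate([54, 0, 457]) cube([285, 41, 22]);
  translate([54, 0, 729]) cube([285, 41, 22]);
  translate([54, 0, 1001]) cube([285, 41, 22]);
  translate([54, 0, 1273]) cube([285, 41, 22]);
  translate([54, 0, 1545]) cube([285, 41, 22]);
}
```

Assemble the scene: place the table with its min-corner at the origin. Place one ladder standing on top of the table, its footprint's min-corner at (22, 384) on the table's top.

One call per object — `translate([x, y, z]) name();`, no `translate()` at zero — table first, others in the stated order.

table();
translate([22, 384, 768]) ladder();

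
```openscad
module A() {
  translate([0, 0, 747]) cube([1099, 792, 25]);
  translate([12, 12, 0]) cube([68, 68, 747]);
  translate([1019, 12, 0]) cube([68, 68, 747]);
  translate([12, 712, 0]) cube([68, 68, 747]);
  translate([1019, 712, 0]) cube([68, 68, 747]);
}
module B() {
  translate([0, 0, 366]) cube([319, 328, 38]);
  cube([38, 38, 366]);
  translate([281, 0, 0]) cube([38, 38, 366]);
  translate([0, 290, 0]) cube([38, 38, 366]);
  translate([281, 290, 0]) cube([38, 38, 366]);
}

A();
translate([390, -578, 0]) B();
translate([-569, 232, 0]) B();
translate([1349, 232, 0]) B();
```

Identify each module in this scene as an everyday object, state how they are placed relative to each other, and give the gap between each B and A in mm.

Each stool's nearest face is 250 mm from the table's bounding box.

A is a table. B is a stool. Three stools sit around the table at the −y, −x, +x sides. The gap between each stool and the table is 250 mm.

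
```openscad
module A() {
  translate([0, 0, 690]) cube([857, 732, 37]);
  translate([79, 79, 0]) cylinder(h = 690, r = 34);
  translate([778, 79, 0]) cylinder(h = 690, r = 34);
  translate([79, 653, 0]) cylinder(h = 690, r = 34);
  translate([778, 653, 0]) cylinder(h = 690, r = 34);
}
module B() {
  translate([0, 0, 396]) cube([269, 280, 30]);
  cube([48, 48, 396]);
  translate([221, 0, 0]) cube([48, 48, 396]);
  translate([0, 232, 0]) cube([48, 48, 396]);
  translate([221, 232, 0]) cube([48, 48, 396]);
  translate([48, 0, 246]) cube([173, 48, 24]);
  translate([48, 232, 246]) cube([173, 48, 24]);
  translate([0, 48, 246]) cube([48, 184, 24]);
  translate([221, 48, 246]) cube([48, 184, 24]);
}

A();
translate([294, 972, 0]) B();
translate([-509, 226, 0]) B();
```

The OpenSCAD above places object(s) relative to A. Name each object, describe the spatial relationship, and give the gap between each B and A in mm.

A is a table. B is a stool. Two stools sit around the table at the +y, −x sides. The gap between each stool and the table is 240 mm.

Each stool's nearest face is 240 mm from the table's bounding box.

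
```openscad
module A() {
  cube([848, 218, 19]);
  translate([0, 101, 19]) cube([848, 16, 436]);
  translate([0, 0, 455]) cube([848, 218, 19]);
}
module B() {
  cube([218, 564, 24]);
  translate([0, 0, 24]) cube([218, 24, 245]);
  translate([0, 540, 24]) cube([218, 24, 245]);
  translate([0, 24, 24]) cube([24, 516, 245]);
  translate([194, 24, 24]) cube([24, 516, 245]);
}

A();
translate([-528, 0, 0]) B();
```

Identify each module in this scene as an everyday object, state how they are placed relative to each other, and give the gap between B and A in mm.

A is an I-beam. B is an open box. The open box is on the floor beside the I-beam on its −x side. The gap between the open box and the I-beam is 310 mm.

The open box's nearest face is 310 mm from the I-beam's −x face.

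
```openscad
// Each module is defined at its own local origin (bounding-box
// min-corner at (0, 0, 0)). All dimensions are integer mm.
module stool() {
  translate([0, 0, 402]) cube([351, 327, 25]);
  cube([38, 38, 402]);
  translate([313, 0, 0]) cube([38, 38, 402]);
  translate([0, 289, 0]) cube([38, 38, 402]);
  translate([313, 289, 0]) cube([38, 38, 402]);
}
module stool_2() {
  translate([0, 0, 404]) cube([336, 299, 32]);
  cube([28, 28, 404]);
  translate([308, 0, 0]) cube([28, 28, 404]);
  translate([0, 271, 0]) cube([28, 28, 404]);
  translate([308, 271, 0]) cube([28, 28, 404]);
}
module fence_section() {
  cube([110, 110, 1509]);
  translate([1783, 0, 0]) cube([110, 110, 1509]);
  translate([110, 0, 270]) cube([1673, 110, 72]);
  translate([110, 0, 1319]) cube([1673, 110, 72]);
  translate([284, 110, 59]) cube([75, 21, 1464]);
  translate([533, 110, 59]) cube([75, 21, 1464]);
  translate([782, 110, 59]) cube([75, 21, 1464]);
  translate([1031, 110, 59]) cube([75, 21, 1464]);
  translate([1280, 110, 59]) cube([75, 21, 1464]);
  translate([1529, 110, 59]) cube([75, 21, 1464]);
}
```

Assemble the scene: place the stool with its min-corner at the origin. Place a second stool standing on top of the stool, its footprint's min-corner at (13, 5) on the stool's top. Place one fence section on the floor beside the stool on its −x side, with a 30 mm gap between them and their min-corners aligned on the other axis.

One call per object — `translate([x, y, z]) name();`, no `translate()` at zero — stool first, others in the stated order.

stool();
translate([13, 5, 427]) stool_2();
translate([-1923, 0, 0]) fence_section();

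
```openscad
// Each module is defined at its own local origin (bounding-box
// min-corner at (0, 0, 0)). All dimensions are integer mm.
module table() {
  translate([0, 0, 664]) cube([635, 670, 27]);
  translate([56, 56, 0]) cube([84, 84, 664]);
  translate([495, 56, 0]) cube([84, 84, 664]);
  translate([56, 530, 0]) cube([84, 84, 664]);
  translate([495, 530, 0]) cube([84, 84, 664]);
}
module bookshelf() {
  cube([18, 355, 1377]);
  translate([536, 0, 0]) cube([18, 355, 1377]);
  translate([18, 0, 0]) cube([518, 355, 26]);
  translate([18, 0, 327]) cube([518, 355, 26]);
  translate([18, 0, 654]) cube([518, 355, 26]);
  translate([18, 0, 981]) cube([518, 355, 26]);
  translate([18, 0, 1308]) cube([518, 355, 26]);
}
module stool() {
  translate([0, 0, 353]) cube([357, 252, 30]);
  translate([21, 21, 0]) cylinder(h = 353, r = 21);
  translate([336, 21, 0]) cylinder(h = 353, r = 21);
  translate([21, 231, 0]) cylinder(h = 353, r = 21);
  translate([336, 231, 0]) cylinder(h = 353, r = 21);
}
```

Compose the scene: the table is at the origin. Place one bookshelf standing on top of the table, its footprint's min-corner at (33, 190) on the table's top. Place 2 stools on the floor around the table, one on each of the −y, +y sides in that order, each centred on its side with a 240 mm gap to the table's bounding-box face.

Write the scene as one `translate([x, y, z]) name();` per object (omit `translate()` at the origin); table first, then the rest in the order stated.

table();
translate([33, 190, 691]) bookshelf();
translate([139, -492, 0]) stool();
translate([139, 910, 0]) stool();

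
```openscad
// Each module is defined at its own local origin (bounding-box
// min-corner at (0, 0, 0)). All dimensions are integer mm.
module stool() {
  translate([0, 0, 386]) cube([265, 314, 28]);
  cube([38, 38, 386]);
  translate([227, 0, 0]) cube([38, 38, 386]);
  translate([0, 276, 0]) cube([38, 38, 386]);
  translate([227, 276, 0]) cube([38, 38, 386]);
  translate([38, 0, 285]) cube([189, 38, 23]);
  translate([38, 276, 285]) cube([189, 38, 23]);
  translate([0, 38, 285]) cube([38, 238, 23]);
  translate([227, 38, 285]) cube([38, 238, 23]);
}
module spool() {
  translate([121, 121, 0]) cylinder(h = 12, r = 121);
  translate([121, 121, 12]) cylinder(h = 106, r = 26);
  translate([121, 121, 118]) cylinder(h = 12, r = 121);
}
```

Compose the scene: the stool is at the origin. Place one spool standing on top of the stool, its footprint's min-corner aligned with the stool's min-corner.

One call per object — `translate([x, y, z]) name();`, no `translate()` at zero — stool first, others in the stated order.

stool();
translate([0, 0, 414]) spool();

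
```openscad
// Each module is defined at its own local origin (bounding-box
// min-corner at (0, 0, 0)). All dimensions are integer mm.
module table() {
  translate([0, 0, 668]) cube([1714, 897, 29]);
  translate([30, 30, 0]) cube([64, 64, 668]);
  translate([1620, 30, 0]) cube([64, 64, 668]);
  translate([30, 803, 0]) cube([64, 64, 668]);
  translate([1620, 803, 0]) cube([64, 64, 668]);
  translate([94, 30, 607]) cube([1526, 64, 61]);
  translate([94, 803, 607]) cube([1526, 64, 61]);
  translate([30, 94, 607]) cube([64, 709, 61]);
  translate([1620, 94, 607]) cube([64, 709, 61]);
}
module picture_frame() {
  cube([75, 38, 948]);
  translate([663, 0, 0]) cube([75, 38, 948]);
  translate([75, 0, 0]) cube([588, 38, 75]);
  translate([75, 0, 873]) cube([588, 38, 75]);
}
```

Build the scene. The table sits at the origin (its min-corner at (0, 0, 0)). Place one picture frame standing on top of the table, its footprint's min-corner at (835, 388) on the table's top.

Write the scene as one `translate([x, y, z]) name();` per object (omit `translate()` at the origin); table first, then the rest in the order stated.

table();
translate([835, 388, 697]) picture_frame();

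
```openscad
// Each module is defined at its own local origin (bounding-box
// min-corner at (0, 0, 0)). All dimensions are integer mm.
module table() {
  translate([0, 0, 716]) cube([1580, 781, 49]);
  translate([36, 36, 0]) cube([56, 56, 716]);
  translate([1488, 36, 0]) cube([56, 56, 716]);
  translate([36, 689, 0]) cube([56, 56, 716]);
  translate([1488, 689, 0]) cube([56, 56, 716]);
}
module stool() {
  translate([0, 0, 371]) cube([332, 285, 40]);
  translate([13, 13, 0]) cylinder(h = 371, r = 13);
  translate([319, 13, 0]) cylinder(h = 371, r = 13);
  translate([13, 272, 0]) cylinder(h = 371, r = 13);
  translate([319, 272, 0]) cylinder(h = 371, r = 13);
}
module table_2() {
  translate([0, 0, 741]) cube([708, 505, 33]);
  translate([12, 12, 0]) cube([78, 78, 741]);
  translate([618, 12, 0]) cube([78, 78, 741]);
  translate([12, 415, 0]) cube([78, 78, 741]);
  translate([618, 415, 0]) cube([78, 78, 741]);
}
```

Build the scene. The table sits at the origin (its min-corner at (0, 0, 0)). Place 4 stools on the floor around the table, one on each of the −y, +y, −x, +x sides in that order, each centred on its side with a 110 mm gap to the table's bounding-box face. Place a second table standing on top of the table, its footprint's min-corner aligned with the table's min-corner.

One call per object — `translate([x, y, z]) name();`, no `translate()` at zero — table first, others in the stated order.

table();
translate([624, -395, 0]) stool();
translate([624, 891, 0]) stool();
translate([-442, 248, 0]) stool();
translate([1690, 248, 0]) stool();
translate([0, 0, 765]) table_2();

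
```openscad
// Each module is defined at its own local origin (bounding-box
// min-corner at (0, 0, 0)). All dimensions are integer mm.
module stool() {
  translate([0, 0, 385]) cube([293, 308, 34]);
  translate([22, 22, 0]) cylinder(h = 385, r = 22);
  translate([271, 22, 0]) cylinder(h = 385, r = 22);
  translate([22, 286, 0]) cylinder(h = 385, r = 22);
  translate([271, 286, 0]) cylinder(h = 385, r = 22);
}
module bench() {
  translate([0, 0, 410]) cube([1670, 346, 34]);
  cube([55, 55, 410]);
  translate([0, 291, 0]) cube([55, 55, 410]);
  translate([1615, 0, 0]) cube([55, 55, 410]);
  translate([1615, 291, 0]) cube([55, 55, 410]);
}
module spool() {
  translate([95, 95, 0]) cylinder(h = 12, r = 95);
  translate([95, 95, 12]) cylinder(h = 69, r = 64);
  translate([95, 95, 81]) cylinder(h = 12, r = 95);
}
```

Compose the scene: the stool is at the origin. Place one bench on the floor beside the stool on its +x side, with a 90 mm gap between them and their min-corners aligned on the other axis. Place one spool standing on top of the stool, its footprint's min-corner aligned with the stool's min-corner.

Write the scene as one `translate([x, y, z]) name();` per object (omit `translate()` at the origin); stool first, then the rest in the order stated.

stool();
translate([383, 0, 0]) bench();
translate([0, 0, 419]) spool();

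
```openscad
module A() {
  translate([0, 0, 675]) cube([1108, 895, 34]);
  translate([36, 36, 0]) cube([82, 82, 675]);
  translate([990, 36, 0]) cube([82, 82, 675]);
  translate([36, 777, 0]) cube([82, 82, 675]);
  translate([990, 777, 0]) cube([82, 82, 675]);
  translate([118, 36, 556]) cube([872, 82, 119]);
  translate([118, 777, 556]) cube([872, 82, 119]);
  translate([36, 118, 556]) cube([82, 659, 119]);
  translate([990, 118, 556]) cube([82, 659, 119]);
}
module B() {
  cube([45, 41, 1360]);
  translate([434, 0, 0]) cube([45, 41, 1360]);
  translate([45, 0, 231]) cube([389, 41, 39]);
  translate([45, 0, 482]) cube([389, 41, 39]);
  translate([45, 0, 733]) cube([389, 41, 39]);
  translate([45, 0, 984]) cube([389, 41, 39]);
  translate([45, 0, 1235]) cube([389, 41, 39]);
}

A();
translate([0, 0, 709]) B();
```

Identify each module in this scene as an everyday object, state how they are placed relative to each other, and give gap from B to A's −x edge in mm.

The ladder's min-x is at 0; the table's min-x is 0; gap = 0 mm.

A is a table. B is a ladder. The ladder is on top of the table. The gap from the ladder to the table's −x edge is 0 mm.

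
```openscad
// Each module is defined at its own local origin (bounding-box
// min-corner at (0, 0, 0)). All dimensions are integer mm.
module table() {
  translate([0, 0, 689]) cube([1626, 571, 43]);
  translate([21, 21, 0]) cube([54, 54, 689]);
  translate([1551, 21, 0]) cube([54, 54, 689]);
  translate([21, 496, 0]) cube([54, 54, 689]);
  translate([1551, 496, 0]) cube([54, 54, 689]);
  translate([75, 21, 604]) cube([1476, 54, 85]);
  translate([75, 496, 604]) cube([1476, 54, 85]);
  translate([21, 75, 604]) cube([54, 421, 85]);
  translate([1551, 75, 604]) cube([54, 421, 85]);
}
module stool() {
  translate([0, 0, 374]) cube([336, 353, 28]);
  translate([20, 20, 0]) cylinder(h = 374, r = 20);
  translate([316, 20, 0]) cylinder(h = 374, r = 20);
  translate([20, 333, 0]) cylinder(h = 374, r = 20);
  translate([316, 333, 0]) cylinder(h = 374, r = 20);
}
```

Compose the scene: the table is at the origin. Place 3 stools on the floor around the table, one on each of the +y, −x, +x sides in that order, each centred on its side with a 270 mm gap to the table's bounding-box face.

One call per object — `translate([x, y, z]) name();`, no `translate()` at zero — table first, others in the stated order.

table();
translate([645, 841, 0]) stool();
translate([-606, 109, 0]) stool();
translate([1896, 109, 0]) stool();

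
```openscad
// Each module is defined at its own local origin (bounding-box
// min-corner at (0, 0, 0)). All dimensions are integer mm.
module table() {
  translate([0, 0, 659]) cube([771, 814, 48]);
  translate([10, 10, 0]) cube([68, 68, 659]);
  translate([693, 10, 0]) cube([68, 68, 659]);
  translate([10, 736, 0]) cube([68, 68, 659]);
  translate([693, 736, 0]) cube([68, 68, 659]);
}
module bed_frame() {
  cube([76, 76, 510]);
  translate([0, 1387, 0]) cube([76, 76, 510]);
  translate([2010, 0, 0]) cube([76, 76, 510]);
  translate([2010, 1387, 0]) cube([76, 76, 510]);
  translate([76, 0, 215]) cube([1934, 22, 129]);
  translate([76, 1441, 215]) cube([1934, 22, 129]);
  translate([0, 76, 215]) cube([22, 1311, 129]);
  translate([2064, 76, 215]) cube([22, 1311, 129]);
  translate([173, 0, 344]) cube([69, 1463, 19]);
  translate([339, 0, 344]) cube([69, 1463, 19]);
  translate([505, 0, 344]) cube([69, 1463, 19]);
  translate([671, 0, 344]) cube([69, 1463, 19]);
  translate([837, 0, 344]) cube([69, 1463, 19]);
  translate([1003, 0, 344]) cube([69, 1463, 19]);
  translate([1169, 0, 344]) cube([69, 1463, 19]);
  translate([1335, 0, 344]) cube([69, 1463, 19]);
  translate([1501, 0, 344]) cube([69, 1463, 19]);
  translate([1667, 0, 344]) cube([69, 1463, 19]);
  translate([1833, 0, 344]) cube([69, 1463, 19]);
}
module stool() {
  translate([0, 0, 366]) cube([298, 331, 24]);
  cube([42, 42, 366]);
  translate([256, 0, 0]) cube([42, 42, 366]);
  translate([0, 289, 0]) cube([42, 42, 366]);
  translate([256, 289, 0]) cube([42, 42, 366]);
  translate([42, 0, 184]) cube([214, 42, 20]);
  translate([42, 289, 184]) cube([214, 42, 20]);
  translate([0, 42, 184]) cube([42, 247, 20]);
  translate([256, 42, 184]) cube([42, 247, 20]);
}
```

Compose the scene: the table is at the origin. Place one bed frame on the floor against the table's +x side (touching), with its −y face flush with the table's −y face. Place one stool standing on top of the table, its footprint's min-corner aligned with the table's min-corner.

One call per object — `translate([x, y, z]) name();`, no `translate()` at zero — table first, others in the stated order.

table();
translate([771, 0, 0]) bed_frame();
translate([0, 0, 707]) stool();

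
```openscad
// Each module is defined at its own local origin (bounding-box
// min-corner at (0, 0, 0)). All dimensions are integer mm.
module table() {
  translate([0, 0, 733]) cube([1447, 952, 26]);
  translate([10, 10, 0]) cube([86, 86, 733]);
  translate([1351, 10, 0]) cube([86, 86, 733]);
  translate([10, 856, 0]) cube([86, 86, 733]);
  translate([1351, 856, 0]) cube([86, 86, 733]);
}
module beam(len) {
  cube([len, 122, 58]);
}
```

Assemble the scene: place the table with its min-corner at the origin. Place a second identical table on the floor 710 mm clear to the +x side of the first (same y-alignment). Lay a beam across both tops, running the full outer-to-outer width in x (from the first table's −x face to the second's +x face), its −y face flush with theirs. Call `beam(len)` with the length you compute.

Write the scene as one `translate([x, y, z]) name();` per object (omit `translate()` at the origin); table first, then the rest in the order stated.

table();
translate([2157, 0, 0]) table();
translate([0, 0, 759]) beam(3604);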